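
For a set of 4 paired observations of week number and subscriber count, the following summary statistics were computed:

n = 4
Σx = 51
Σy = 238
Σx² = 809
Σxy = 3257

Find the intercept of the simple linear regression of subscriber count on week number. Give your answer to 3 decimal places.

Sxx = Σx² − (Σx)²/n = 809 − 650.25 = 158.75
Sxy = Σxy − (Σx)(Σy)/n = 3257 − 3034.5 = 222.5
b = Sxy/Sxx = 222.5/158.75 = 1.401575
a = ȳ − b·x̄ = 59.5 − 1.401575·12.75 = 41.629921

41.630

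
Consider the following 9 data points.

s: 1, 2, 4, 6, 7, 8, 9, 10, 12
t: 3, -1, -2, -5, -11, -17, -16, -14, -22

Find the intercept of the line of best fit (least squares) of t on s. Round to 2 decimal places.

n = 9, Σx = 59, Σy = -85, Σxy = -798, Σx² = 495
Sxx = Σx² − (Σx)²/n = 495 − 386.777778 = 108.222222
Sxy = Σxy − (Σx)(Σy)/n = -798 − (-557.222222) = -240.777778
b = Sxy/Sxx = -240.777778/108.222222 = -2.224846
a = ȳ − b·x̄ = -9.444444 − (-2.224846)·6.555556 = 5.140657

5.14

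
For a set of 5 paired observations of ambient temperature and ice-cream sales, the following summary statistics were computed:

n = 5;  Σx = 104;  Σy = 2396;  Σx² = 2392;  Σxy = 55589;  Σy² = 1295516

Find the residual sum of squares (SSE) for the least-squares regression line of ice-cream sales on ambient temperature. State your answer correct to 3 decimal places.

Sxx = Σx² − (Σx)²/n = 2392 − 2163.2 = 228.8
Sxy = Σxy − (Σx)(Σy)/n = 55589 − 49836.8 = 5752.2
Syy = Σy² − (Σy)²/n = 1295516 − 1148163.2 = 147352.8
b = Sxy/Sxx = 5752.2/228.8 = 25.140734
SSE = Syy − b·Sxy = 147352.8 − 25.140734·5752.2 = 2738.268357

2738.268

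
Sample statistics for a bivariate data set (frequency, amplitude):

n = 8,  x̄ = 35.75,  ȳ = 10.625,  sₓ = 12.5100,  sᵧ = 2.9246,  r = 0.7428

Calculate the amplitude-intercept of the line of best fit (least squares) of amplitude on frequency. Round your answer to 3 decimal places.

b = r · sᵧ/sₓ = 0.7428 · 2.9246/12.51 = 0.173653
a = ȳ − b·x̄ = 10.625 − 0.173653·35.75 = 4.416923

4.417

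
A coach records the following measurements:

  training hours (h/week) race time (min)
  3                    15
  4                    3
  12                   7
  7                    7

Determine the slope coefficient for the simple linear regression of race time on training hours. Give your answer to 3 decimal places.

n = 4, Σx = 26, Σy = 32, Σxy = 190, Σx² = 218
Sxx = Σx² − (Σx)²/n = 218 − 169 = 49
Sxy = Σxy − (Σx)(Σy)/n = 190 − 208 = -18
b = Sxy/Sxx = -18/49 = -0.367347

-0.367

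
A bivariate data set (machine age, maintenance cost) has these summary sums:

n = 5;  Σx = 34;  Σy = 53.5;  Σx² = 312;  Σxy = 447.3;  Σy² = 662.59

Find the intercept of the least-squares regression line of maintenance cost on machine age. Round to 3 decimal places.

3.673

Sxx = Σx² − (Σx)²/n = 312 − 231.2 = 80.8
Sxy = Σxy − (Σx)(Σy)/n = 447.3 − 363.8 = 83.5
b = Sxy/Sxx = 83.5/80.8 = 1.033416
a = ȳ − b·x̄ = 10.7 − 1.033416·6.8 = 3.672772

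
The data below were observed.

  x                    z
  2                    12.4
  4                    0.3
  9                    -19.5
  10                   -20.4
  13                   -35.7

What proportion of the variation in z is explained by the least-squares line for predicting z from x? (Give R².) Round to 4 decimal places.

0.9906

n = 5, Σx = 38, Σy = -62.9, Σxy = -817.6, Σx² = 370, Σy² = 2224.75
Sxx = Σx² − (Σx)²/n = 370 − 288.8 = 81.2
Sxy = Σxy − (Σx)(Σy)/n = -817.6 − (-478.04) = -339.56
Syy = Σy² − (Σy)²/n = 2224.75 − 791.282 = 1433.468
R² = Sxy²/(Sxx·Syy) = (-339.56)²/(81.2·1433.468) = 0.990579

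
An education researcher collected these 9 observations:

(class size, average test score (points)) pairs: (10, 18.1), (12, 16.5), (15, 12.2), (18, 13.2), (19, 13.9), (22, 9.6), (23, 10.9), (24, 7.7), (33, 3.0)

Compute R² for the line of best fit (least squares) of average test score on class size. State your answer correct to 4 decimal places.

0.9219

n = 9, Σx = 176, Σy = 105.1, Σxy = 1809.4, Σx² = 3832, Σy² = 1395.41
Sxx = Σx² − (Σx)²/n = 3832 − 3441.777778 = 390.222222
Sxy = Σxy − (Σx)(Σy)/n = 1809.4 − 2055.288889 = -245.888889
Syy = Σy² − (Σy)²/n = 1395.41 − 1227.334444 = 168.075556
R² = Sxy²/(Sxx·Syy) = (-245.888889)²/(390.222222·168.075556) = 0.921852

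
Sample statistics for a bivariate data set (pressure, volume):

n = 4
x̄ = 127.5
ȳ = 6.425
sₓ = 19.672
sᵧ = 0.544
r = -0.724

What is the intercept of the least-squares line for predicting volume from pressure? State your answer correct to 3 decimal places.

8.978

b = r · sᵧ/sₓ = -0.724 · 0.544/19.672 = -0.020021
a = ȳ − b·x̄ = 6.425 − (-0.020021)·127.5 = 8.977696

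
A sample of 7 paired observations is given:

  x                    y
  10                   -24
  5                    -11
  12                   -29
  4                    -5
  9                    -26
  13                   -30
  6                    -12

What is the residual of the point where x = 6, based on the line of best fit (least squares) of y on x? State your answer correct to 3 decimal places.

0.841

n = 7, Σx = 59, Σy = -137, Σxy = -1359, Σx² = 571
Sxx = Σx² − (Σx)²/n = 571 − 497.285714 = 73.714286
Sxy = Σxy − (Σx)(Σy)/n = -1359 − (-1154.714286) = -204.285714
b = Sxy/Sxx = -204.285714/73.714286 = -2.771318
a = ȳ − b·x̄ = -19.571429 − (-2.771318)·8.428571 = 3.786822
ŷ(6) = 3.786822 + (-2.771318)·6 = -12.841085
residual = y − ŷ = -12 − (-12.841085) = 0.841085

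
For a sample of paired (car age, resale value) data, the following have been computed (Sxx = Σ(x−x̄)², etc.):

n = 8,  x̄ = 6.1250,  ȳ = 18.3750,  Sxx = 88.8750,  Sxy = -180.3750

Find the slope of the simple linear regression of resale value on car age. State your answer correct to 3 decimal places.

b = Sxy/Sxx = -180.375/88.875 = -2.029536

-2.030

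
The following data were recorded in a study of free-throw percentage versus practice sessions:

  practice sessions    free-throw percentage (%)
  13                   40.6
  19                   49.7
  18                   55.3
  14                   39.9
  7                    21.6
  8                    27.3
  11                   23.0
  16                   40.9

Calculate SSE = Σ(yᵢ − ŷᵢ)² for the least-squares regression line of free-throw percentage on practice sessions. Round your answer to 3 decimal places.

n = 8, Σx = 106, Σy = 298.3, Σxy = 4303.1, Σx² = 1540, Σy² = 12182.21
Sxx = Σx² − (Σx)²/n = 1540 − 1404.5 = 135.5
Sxy = Σxy − (Σx)(Σy)/n = 4303.1 − 3952.475 = 350.625
Syy = Σy² − (Σy)²/n = 12182.21 − 11122.86125 = 1059.34875
b = Sxy/Sxx = 350.625/135.5 = 2.587638
SSE = Syy − b·Sxy = 1059.34875 − 2.587638·350.625 = 152.058044

152.058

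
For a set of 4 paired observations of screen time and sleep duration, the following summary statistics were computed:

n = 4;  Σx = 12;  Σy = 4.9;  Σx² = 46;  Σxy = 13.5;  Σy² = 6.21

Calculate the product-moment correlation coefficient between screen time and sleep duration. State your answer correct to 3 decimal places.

Sxx = Σx² − (Σx)²/n = 46 − 36 = 10
Sxy = Σxy − (Σx)(Σy)/n = 13.5 − 14.7 = -1.2
Syy = Σy² − (Σy)²/n = 6.21 − 6.0025 = 0.2075
r = Sxy/√(Sxx·Syy) = -1.2/√(2.075) = -1.2/1.440486 = -0.833052

-0.833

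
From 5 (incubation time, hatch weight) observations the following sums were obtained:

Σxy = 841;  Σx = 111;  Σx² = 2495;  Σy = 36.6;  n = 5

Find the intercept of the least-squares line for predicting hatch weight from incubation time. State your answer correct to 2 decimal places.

Sxx = Σx² − (Σx)²/n = 2495 − 2464.2 = 30.8
Sxy = Σxy − (Σx)(Σy)/n = 841 − 812.52 = 28.48
b = Sxy/Sxx = 28.48/30.8 = 0.924675
a = ȳ − b·x̄ = 7.32 − 0.924675·22.2 = -13.207792

-13.21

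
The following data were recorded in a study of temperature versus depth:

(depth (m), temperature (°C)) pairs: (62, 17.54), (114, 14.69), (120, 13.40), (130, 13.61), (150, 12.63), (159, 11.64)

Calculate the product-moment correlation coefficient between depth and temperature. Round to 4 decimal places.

-0.9840

n = 6, Σx = 735, Σy = 83.51, Σxy = 9884.7, Σx² = 95921, Σy² = 1183.2463
Sxx = Σx² − (Σx)²/n = 95921 − 90037.5 = 5883.5
Sxy = Σxy − (Σx)(Σy)/n = 9884.7 − 10229.975 = -345.275
Syy = Σy² − (Σy)²/n = 1183.2463 − 1162.320017 = 20.926283
r = Sxy/√(Sxx·Syy) = -345.275/√(123119.787992) = -345.275/350.884294 = -0.984014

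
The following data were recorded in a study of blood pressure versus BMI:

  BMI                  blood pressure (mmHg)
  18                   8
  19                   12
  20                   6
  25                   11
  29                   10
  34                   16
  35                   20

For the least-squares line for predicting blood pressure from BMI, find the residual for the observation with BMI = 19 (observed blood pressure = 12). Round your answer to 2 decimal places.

n = 7, Σx = 180, Σy = 83, Σxy = 2301, Σx² = 4932
Sxx = Σx² − (Σx)²/n = 4932 − 4628.571429 = 303.428571
Sxy = Σxy − (Σx)(Σy)/n = 2301 − 2134.285714 = 166.714286
b = Sxy/Sxx = 166.714286/303.428571 = 0.549435
a = ȳ − b·x̄ = 11.857143 − 0.549435·25.714286 = -2.271186
ŷ(19) = -2.271186 + 0.549435·19 = 8.168079
residual = y − ŷ = 12 − 8.168079 = 3.831921

3.83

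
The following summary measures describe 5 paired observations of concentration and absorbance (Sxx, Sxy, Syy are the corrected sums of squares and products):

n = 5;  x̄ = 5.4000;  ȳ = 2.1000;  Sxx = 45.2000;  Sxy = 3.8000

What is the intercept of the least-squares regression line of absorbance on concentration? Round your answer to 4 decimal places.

b = Sxy/Sxx = 3.8/45.2 = 0.084071
a = ȳ − b·x̄ = 2.1 − 0.084071·5.4 = 1.646018

1.6460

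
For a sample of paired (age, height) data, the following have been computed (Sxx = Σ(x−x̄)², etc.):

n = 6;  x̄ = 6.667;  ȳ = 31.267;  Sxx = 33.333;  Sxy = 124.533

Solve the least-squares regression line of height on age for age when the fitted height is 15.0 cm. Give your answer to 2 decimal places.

2.31

b = Sxy/Sxx = 124.533/33.333 = 3.736027
a = ȳ − b·x̄ = 31.267 − 3.736027·6.667 = 6.358906
Set a + b·x = 15.0: x = (15.0 − 6.358906) / 3.736027 = 2.312910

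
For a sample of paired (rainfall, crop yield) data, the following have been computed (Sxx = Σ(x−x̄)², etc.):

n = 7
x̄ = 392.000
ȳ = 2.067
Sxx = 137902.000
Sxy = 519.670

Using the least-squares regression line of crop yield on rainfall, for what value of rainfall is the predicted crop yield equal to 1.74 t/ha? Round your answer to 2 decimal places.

b = Sxy/Sxx = 519.67/137902 = 0.003768
a = ȳ − b·x̄ = 2.067 − 0.003768·392 = 0.589787
Set a + b·x = 1.74: x = (1.74 − 0.589787) / 0.003768 = 305.225789

305.23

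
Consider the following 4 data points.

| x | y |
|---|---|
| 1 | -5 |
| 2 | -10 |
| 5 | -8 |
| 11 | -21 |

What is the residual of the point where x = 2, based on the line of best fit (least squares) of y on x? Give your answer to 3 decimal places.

-2.938

n = 4, Σx = 19, Σy = -44, Σxy = -296, Σx² = 151
Sxx = Σx² − (Σx)²/n = 151 − 90.25 = 60.75
Sxy = Σxy − (Σx)(Σy)/n = -296 − (-209) = -87
b = Sxy/Sxx = -87/60.75 = -1.432099
a = ȳ − b·x̄ = -11 − (-1.432099)·4.75 = -4.197531
ŷ(2) = -4.197531 + (-1.432099)·2 = -7.061728
residual = y − ŷ = -10 − (-7.061728) = -2.938272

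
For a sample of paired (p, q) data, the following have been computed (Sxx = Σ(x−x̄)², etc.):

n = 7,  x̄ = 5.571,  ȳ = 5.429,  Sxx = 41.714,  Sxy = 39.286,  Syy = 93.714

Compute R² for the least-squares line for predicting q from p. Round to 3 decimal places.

R² = Sxy²/(Sxx·Syy) = (39.286)²/(41.714·93.714) = 0.394811

0.395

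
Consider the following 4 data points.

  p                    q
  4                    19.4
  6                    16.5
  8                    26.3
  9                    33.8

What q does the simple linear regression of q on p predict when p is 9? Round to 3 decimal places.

n = 4, Σx = 27, Σy = 96, Σxy = 691.2, Σx² = 197
Sxx = Σx² − (Σx)²/n = 197 − 182.25 = 14.75
Sxy = Σxy − (Σx)(Σy)/n = 691.2 − 648 = 43.2
b = Sxy/Sxx = 43.2/14.75 = 2.928814
a = ȳ − b·x̄ = 24 − 2.928814·6.75 = 4.230508
ŷ(9) = a + b·9 = 4.230508 + 2.928814·9 = 30.589831

30.590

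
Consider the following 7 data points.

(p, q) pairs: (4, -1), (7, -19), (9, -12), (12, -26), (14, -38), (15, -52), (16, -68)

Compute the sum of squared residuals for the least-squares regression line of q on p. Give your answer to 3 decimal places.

n = 7, Σx = 77, Σy = -216, Σxy = -2957, Σx² = 967, Σy² = 9954
Sxx = Σx² − (Σx)²/n = 967 − 847 = 120
Sxy = Σxy − (Σx)(Σy)/n = -2957 − (-2376) = -581
Syy = Σy² − (Σy)²/n = 9954 − 6665.142857 = 3288.857143
b = Sxy/Sxx = -581/120 = -4.841667
SSE = Syy − b·Sxy = 3288.857143 − (-4.841667)·(-581) = 475.848810

475.849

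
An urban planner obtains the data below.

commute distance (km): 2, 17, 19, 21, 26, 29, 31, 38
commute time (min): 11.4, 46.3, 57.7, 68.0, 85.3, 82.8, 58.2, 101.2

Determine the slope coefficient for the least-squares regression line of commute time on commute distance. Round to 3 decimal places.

n = 8, Σx = 183, Σy = 510.9, Σxy = 13603, Σx² = 5017
Sxx = Σx² − (Σx)²/n = 5017 − 4186.125 = 830.875
Sxy = Σxy − (Σx)(Σy)/n = 13603 − 11686.8375 = 1916.1625
b = Sxy/Sxx = 1916.1625/830.875 = 2.306198

2.306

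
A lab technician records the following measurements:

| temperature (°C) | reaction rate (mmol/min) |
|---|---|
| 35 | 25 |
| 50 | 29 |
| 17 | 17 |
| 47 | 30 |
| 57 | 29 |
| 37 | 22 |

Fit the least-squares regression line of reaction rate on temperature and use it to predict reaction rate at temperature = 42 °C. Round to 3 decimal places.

n = 6, Σx = 243, Σy = 152, Σxy = 6491, Σx² = 10841
Sxx = Σx² − (Σx)²/n = 10841 − 9841.5 = 999.5
Sxy = Σxy − (Σx)(Σy)/n = 6491 − 6156 = 335
b = Sxy/Sxx = 335/999.5 = 0.335168
a = ȳ − b·x̄ = 25.333333 − 0.335168·40.5 = 11.759046
ŷ(42) = a + b·42 = 11.759046 + 0.335168·42 = 25.836085

25.836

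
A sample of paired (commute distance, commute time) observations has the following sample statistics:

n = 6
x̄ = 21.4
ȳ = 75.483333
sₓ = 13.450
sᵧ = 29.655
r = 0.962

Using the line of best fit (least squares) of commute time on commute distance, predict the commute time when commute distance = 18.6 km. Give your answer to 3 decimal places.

69.544

b = r · sᵧ/sₓ = 0.962 · 29.655/13.45 = 2.121049
a = ȳ − b·x̄ = 75.483333 − 2.121049·21.4 = 30.092883
ŷ(18.6) = a + b·18.6 = 30.092883 + 2.121049·18.6 = 69.544396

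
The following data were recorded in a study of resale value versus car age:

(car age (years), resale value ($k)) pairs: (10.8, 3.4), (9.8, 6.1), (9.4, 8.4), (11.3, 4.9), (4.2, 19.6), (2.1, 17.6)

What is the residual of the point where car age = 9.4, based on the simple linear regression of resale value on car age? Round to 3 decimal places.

n = 6, Σx = 47.6, Σy = 60, Σxy = 350.11, Σx² = 450.78
Sxx = Σx² − (Σx)²/n = 450.78 − 377.626667 = 73.153333
Sxy = Σxy − (Σx)(Σy)/n = 350.11 − 476 = -125.89
b = Sxy/Sxx = -125.89/73.153333 = -1.720906
a = ȳ − b·x̄ = 10 − (-1.720906)·7.933333 = 23.652520
ŷ(9.4) = 23.652520 + (-1.720906)·9.4 = 7.476005
residual = y − ŷ = 8.4 − 7.476005 = 0.923995

0.924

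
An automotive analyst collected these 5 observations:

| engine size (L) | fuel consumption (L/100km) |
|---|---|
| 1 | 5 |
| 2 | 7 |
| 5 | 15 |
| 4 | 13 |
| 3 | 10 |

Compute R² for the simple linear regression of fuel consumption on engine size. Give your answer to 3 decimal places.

n = 5, Σx = 15, Σy = 50, Σxy = 176, Σx² = 55, Σy² = 568
Sxx = Σx² − (Σx)²/n = 55 − 45 = 10
Sxy = Σxy − (Σx)(Σy)/n = 176 − 150 = 26
Syy = Σy² − (Σy)²/n = 568 − 500 = 68
R² = Sxy²/(Sxx·Syy) = (26)²/(10·68) = 0.994118

0.994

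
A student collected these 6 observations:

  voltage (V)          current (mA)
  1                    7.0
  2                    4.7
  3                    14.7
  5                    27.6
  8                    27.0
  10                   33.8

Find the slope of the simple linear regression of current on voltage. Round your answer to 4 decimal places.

n = 6, Σx = 29, Σy = 114.8, Σxy = 752.5, Σx² = 203
Sxx = Σx² − (Σx)²/n = 203 − 140.166667 = 62.833333
Sxy = Σxy − (Σx)(Σy)/n = 752.5 − 554.866667 = 197.633333
b = Sxy/Sxx = 197.633333/62.833333 = 3.145358

3.1454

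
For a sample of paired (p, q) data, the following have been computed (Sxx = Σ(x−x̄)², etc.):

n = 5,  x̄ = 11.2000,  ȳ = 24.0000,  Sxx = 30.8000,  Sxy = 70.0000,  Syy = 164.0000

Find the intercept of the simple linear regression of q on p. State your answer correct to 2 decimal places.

b = Sxy/Sxx = 70/30.8 = 2.272727
a = ȳ − b·x̄ = 24 − 2.272727·11.2 = -1.454545

-1.45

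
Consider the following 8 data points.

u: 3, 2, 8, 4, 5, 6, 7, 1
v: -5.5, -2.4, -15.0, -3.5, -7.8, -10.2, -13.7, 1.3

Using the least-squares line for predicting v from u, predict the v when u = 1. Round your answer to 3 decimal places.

0.775

n = 8, Σx = 36, Σy = -56.8, Σxy = -350.1, Σx² = 204
Sxx = Σx² − (Σx)²/n = 204 − 162 = 42
Sxy = Σxy − (Σx)(Σy)/n = -350.1 − (-255.6) = -94.5
b = Sxy/Sxx = -94.5/42 = -2.25
a = ȳ − b·x̄ = -7.1 − (-2.25)·4.5 = 3.025
ŷ(1) = a + b·1 = 3.025 + (-2.25)·1 = 0.775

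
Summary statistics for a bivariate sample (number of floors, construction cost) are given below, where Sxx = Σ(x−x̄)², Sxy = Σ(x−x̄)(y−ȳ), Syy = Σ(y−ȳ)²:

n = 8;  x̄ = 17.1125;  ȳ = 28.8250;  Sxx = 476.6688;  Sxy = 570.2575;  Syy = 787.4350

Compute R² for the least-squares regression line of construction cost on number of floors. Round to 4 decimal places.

R² = Sxy²/(Sxx·Syy) = (570.2575)²/(476.6688·787.435) = 0.866384

0.8664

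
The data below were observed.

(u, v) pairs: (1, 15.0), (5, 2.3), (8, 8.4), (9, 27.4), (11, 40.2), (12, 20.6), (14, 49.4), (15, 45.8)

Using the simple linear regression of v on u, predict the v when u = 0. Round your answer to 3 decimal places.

-1.157

n = 8, Σx = 75, Σy = 209.1, Σxy = 2408.3, Σx² = 857
Sxx = Σx² − (Σx)²/n = 857 − 703.125 = 153.875
Sxy = Σxy − (Σx)(Σy)/n = 2408.3 − 1960.3125 = 447.9875
b = Sxy/Sxx = 447.9875/153.875 = 2.911373
a = ȳ − b·x̄ = 26.1375 − 2.911373·9.375 = -1.156621
ŷ(0) = a + b·0 = -1.156621 + 2.911373·0 = -1.156621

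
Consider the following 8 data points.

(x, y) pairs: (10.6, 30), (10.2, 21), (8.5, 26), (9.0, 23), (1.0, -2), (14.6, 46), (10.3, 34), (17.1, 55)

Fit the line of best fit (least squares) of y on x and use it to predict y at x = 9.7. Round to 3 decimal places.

n = 8, Σx = 81.3, Σy = 233, Σxy = 2920.5, Σx² = 982.31
Sxx = Σx² − (Σx)²/n = 982.31 − 826.21125 = 156.09875
Sxy = Σxy − (Σx)(Σy)/n = 2920.5 − 2367.8625 = 552.6375
b = Sxy/Sxx = 552.6375/156.09875 = 3.540307
a = ȳ − b·x̄ = 29.125 − 3.540307·10.1625 = -6.853370
ŷ(9.7) = a + b·9.7 = -6.853370 + 3.540307·9.7 = 27.487608

27.488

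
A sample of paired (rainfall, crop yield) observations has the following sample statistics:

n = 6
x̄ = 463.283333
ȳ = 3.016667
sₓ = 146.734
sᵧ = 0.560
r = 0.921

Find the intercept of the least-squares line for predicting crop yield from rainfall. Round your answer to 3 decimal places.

b = r · sᵧ/sₓ = 0.921 · 0.56/146.734 = 0.003515
a = ȳ − b·x̄ = 3.016667 − 0.003515·463.283333 = 1.388258

1.388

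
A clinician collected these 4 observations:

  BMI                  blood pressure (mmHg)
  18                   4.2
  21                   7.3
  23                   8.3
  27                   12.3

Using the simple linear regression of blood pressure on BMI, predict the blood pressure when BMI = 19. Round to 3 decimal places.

n = 4, Σx = 89, Σy = 32.1, Σxy = 751.9, Σx² = 2023
Sxx = Σx² − (Σx)²/n = 2023 − 1980.25 = 42.75
Sxy = Σxy − (Σx)(Σy)/n = 751.9 − 714.225 = 37.675
b = Sxy/Sxx = 37.675/42.75 = 0.881287
a = ȳ − b·x̄ = 8.025 − 0.881287·22.25 = -11.583626
ŷ(19) = a + b·19 = -11.583626 + 0.881287·19 = 5.160819

5.161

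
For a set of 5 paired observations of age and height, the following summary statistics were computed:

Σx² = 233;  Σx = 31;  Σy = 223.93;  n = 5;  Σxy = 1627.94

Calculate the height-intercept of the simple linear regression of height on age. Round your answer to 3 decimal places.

8.380

Sxx = Σx² − (Σx)²/n = 233 − 192.2 = 40.8
Sxy = Σxy − (Σx)(Σy)/n = 1627.94 − 1388.366 = 239.574
b = Sxy/Sxx = 239.574/40.8 = 5.871912
a = ȳ − b·x̄ = 44.786 − 5.871912·6.2 = 8.380147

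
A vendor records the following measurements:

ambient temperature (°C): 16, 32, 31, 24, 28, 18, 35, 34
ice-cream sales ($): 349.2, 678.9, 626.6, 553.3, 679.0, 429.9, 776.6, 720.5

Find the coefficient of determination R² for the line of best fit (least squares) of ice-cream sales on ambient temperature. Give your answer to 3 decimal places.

n = 8, Σx = 218, Σy = 4814, Σxy = 138444, Σx² = 6306, Σy² = 3049697.12
Sxx = Σx² − (Σx)²/n = 6306 − 5940.5 = 365.5
Sxy = Σxy − (Σx)(Σy)/n = 138444 − 131181.5 = 7262.5
Syy = Σy² − (Σy)²/n = 3049697.12 − 2896824.5 = 152872.62
R² = Sxy²/(Sxx·Syy) = (7262.5)²/(365.5·152872.62) = 0.943963

0.944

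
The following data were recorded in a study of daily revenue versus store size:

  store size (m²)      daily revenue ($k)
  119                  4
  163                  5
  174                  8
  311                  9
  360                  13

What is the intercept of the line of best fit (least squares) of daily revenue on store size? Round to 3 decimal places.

0.661

n = 5, Σx = 1127, Σy = 39, Σxy = 10162, Σx² = 297327
Sxx = Σx² − (Σx)²/n = 297327 − 254025.8 = 43301.2
Sxy = Σxy − (Σx)(Σy)/n = 10162 − 8790.6 = 1371.4
b = Sxy/Sxx = 1371.4/43301.2 = 0.031671
a = ȳ − b·x̄ = 7.8 − 0.031671·225.4 = 0.661317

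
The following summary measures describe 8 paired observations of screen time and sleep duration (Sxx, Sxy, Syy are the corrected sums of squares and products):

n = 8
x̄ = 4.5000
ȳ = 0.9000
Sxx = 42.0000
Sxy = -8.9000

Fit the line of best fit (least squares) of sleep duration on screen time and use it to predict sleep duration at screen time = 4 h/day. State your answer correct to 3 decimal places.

b = Sxy/Sxx = -8.9/42 = -0.211905
a = ȳ − b·x̄ = 0.9 − (-0.211905)·4.5 = 1.853571
ŷ(4) = a + b·4 = 1.853571 + (-0.211905)·4 = 1.005952

1.006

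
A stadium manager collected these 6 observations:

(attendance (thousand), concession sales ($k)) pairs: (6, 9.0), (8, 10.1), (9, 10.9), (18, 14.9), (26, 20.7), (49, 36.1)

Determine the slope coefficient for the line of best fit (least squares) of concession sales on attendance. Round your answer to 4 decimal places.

n = 6, Σx = 116, Σy = 101.7, Σxy = 2808.2, Σx² = 3582
Sxx = Σx² − (Σx)²/n = 3582 − 2242.666667 = 1339.333333
Sxy = Σxy − (Σx)(Σy)/n = 2808.2 − 1966.2 = 842
b = Sxy/Sxx = 842/1339.333333 = 0.628671

0.6287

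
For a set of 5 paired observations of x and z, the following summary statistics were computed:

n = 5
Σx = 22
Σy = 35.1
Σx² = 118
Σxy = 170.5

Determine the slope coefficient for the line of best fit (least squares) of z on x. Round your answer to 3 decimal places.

0.758

Sxx = Σx² − (Σx)²/n = 118 − 96.8 = 21.2
Sxy = Σxy − (Σx)(Σy)/n = 170.5 − 154.44 = 16.06
b = Sxy/Sxx = 16.06/21.2 = 0.757547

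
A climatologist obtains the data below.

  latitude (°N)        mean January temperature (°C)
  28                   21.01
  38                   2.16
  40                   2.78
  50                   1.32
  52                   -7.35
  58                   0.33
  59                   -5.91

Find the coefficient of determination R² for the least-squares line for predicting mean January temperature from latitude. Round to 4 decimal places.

0.6920

n = 7, Σx = 325, Σy = 14.34, Σxy = 135.81, Σx² = 15877, Σy² = 544.616
Sxx = Σx² − (Σx)²/n = 15877 − 15089.285714 = 787.714286
Sxy = Σxy − (Σx)(Σy)/n = 135.81 − 665.785714 = -529.975714
Syy = Σy² − (Σy)²/n = 544.616 − 29.376514 = 515.239486
R² = Sxy²/(Sxx·Syy) = (-529.975714)²/(787.714286·515.239486) = 0.692045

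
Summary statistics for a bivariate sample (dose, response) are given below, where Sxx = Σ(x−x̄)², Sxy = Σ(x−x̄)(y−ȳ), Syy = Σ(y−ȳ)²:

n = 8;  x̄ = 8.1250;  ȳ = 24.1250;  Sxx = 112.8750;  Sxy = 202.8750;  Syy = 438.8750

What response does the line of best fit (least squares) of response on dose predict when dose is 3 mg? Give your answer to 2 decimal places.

14.91

b = Sxy/Sxx = 202.875/112.875 = 1.797342
a = ȳ − b·x̄ = 24.125 − 1.797342·8.125 = 9.521595
ŷ(3) = a + b·3 = 9.521595 + 1.797342·3 = 14.913621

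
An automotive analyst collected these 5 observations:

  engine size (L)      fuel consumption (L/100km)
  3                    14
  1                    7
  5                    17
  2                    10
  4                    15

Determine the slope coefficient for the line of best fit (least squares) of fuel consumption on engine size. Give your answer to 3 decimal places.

n = 5, Σx = 15, Σy = 63, Σxy = 214, Σx² = 55
Sxx = Σx² − (Σx)²/n = 55 − 45 = 10
Sxy = Σxy − (Σx)(Σy)/n = 214 − 189 = 25
b = Sxy/Sxx = 25/10 = 2.5

2.500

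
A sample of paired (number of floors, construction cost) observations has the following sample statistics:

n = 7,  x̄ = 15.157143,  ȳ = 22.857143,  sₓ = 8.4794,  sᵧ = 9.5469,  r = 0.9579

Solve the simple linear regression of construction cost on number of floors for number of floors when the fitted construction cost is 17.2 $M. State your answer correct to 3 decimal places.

9.912

b = r · sᵧ/sₓ = 0.9579 · 9.5469/8.4794 = 1.078493
a = ȳ − b·x̄ = 22.857143 − 1.078493·15.157143 = 6.510267
Set a + b·x = 17.2: x = (17.2 − 6.510267) / 1.078493 = 9.911729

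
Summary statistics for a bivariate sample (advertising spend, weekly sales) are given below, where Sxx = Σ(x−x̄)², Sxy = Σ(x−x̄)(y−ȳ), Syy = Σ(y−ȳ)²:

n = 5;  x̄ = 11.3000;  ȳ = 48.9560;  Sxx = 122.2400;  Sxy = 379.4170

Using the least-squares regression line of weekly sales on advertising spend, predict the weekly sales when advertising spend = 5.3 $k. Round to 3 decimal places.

30.333

b = Sxy/Sxx = 379.417/122.24 = 3.103869
a = ȳ − b·x̄ = 48.956 − 3.103869·11.3 = 13.882275
ŷ(5.3) = a + b·5.3 = 13.882275 + 3.103869·5.3 = 30.332783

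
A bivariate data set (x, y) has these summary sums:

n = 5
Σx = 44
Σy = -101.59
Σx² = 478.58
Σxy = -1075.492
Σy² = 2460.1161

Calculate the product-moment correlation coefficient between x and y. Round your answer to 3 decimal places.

Sxx = Σx² − (Σx)²/n = 478.58 − 387.2 = 91.38
Sxy = Σxy − (Σx)(Σy)/n = -1075.492 − (-893.992) = -181.5
Syy = Σy² − (Σy)²/n = 2460.1161 − 2064.10562 = 396.01048
r = Sxy/√(Sxx·Syy) = -181.5/√(36187.437662) = -181.5/190.229960 = -0.954108

-0.954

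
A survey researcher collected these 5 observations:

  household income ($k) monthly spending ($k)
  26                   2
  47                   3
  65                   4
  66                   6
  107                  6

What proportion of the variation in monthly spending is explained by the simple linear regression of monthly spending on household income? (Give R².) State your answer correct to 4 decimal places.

n = 5, Σx = 311, Σy = 21, Σxy = 1491, Σx² = 22915, Σy² = 101
Sxx = Σx² − (Σx)²/n = 22915 − 19344.2 = 3570.8
Sxy = Σxy − (Σx)(Σy)/n = 1491 − 1306.2 = 184.8
Syy = Σy² − (Σy)²/n = 101 − 88.2 = 12.8
R² = Sxy²/(Sxx·Syy) = (184.8)²/(3570.8·12.8) = 0.747186

0.7472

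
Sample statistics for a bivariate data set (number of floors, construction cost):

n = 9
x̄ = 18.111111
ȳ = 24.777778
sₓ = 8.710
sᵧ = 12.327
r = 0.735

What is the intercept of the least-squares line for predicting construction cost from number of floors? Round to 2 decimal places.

b = r · sᵧ/sₓ = 0.735 · 12.327/8.71 = 1.040223
a = ȳ − b·x̄ = 24.777778 − 1.040223·18.111111 = 5.938178

5.94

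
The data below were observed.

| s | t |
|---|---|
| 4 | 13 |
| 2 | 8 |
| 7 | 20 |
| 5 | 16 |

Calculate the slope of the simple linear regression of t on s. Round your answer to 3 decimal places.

n = 4, Σx = 18, Σy = 57, Σxy = 288, Σx² = 94
Sxx = Σx² − (Σx)²/n = 94 − 81 = 13
Sxy = Σxy − (Σx)(Σy)/n = 288 − 256.5 = 31.5
b = Sxy/Sxx = 31.5/13 = 2.423077

2.423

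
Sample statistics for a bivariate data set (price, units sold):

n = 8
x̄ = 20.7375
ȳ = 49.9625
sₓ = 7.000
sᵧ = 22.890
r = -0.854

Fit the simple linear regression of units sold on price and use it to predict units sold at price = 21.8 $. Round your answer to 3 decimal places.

46.995

b = r · sᵧ/sₓ = -0.854 · 22.89/7 = -2.79258
a = ȳ − b·x̄ = 49.9625 − (-2.79258)·20.7375 = 107.873628
ŷ(21.8) = a + b·21.8 = 107.873628 + (-2.79258)·21.8 = 46.995384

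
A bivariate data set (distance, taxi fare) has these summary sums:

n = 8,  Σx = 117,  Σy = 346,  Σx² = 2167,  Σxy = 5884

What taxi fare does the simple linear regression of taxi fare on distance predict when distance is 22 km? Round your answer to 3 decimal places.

56.576

Sxx = Σx² − (Σx)²/n = 2167 − 1711.125 = 455.875
Sxy = Σxy − (Σx)(Σy)/n = 5884 − 5060.25 = 823.75
b = Sxy/Sxx = 823.75/455.875 = 1.806965
a = ȳ − b·x̄ = 43.25 − 1.806965·14.625 = 16.823142
ŷ(22) = a + b·22 = 16.823142 + 1.806965·22 = 56.576364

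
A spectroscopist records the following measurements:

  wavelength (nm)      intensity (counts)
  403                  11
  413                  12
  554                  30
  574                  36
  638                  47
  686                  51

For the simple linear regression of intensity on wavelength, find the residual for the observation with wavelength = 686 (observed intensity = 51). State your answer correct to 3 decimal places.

n = 6, Σx = 3268, Σy = 187, Σxy = 111645, Σx² = 1847010
Sxx = Σx² − (Σx)²/n = 1847010 − 1779970.666667 = 67039.333333
Sxy = Σxy − (Σx)(Σy)/n = 111645 − 101852.666667 = 9792.333333
b = Sxy/Sxx = 9792.333333/67039.333333 = 0.146068
a = ȳ − b·x̄ = 31.166667 − 0.146068·544.666667 = -48.391964
ŷ(686) = -48.391964 + 0.146068·686 = 51.811011
residual = y − ŷ = 51 − 51.811011 = -0.811011

-0.811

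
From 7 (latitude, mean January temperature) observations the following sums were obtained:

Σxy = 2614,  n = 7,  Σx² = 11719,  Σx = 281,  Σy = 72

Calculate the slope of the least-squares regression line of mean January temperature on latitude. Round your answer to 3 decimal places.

-0.630

Sxx = Σx² − (Σx)²/n = 11719 − 11280.142857 = 438.857143
Sxy = Σxy − (Σx)(Σy)/n = 2614 − 2890.285714 = -276.285714
b = Sxy/Sxx = -276.285714/438.857143 = -0.629557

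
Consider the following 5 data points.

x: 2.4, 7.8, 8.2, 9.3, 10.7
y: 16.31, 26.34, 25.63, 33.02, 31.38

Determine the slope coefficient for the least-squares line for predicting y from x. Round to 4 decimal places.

1.9703

n = 5, Σx = 38.4, Σy = 132.68, Σxy = 1097.614, Σx² = 334.82
Sxx = Σx² − (Σx)²/n = 334.82 − 294.912 = 39.908
Sxy = Σxy − (Σx)(Σy)/n = 1097.614 − 1018.9824 = 78.6316
b = Sxy/Sxx = 78.6316/39.908 = 1.970322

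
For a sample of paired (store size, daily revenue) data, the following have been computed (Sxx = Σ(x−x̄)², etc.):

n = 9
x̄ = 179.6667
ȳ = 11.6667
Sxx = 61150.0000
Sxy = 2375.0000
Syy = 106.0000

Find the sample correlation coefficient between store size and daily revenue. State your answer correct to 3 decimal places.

0.933

r = Sxy/√(Sxx·Syy) = 2375/√(6481900) = 2375/2545.957580 = 0.932851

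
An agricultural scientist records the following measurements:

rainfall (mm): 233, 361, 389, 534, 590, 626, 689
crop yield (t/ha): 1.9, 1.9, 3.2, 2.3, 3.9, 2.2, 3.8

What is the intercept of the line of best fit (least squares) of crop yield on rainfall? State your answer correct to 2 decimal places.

n = 7, Σx = 3422, Σy = 19.2, Σxy = 9898, Σx² = 1835784
Sxx = Σx² − (Σx)²/n = 1835784 − 1672869.142857 = 162914.857143
Sxy = Σxy − (Σx)(Σy)/n = 9898 − 9386.057143 = 511.942857
b = Sxy/Sxx = 511.942857/162914.857143 = 0.003142
a = ȳ − b·x̄ = 2.742857 − 0.003142·488.857143 = 1.206675

1.21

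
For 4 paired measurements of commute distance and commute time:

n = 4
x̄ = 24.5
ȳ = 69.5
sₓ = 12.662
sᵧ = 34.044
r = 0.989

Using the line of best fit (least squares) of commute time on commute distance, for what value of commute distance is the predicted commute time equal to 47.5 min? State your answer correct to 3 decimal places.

b = r · sᵧ/sₓ = 0.989 · 34.044/12.662 = 2.659099
a = ȳ − b·x̄ = 69.5 − 2.659099·24.5 = 4.352066
Set a + b·x = 47.5: x = (47.5 − 4.352066) / 2.659099 = 16.226522

16.227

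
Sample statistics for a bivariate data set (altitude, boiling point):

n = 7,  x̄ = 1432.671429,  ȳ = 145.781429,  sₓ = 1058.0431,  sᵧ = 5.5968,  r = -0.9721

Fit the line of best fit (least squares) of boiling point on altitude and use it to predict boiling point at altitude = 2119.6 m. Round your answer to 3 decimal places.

b = r · sᵧ/sₓ = -0.9721 · 5.5968/1058.0431 = -0.005142
a = ȳ − b·x̄ = 145.781429 − (-0.005142)·1432.671429 = 153.148485
ŷ(2119.6) = a + b·2119.6 = 153.148485 + (-0.005142)·2119.6 = 142.249118

142.249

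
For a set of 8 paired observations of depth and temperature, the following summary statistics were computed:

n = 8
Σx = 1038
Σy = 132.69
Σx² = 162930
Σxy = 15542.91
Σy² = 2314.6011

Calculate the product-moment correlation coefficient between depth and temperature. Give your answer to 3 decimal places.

-0.934

Sxx = Σx² − (Σx)²/n = 162930 − 134680.5 = 28249.5
Sxy = Σxy − (Σx)(Σy)/n = 15542.91 − 17216.5275 = -1673.6175
Syy = Σy² − (Σy)²/n = 2314.6011 − 2200.829512 = 113.771587
r = Sxy/√(Sxx·Syy) = -1673.6175/√(3213990.461081) = -1673.6175/1792.760570 = -0.933542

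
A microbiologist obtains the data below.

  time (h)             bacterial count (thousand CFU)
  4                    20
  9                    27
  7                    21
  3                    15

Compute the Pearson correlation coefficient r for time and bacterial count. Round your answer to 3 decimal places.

0.928

n = 4, Σx = 23, Σy = 83, Σxy = 515, Σx² = 155, Σy² = 1795
Sxx = Σx² − (Σx)²/n = 155 − 132.25 = 22.75
Sxy = Σxy − (Σx)(Σy)/n = 515 − 477.25 = 37.75
Syy = Σy² − (Σy)²/n = 1795 − 1722.25 = 72.75
r = Sxy/√(Sxx·Syy) = 37.75/√(1655.0625) = 37.75/40.682459 = 0.927918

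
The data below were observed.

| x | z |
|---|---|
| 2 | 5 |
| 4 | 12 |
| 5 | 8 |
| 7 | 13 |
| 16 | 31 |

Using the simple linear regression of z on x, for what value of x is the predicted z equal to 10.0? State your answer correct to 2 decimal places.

4.71

n = 5, Σx = 34, Σy = 69, Σxy = 685, Σx² = 350
Sxx = Σx² − (Σx)²/n = 350 − 231.2 = 118.8
Sxy = Σxy − (Σx)(Σy)/n = 685 − 469.2 = 215.8
b = Sxy/Sxx = 215.8/118.8 = 1.816498
a = ȳ − b·x̄ = 13.8 − 1.816498·6.8 = 1.447811
Set a + b·x = 10.0: x = (10.0 − 1.447811) / 1.816498 = 4.708063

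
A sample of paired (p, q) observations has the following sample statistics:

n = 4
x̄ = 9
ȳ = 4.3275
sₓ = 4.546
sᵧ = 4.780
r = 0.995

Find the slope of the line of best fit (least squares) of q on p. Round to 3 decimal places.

1.046

b = r · sᵧ/sₓ = 0.995 · 4.78/4.546 = 1.046216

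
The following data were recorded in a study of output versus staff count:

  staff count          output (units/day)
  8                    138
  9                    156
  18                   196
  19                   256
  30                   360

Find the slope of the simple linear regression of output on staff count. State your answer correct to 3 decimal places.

n = 5, Σx = 84, Σy = 1106, Σxy = 21700, Σx² = 1730
Sxx = Σx² − (Σx)²/n = 1730 − 1411.2 = 318.8
Sxy = Σxy − (Σx)(Σy)/n = 21700 − 18580.8 = 3119.2
b = Sxy/Sxx = 3119.2/318.8 = 9.784191

9.784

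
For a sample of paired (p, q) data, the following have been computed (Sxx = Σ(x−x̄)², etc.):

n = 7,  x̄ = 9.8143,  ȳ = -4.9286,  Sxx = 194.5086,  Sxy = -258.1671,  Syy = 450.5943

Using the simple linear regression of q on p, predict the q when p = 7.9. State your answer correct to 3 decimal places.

b = Sxy/Sxx = -258.1671/194.5086 = -1.327279
a = ȳ − b·x̄ = -4.9286 − (-1.327279)·9.8143 = 8.097710
ŷ(7.9) = a + b·7.9 = 8.097710 + (-1.327279)·7.9 = -2.387791

-2.388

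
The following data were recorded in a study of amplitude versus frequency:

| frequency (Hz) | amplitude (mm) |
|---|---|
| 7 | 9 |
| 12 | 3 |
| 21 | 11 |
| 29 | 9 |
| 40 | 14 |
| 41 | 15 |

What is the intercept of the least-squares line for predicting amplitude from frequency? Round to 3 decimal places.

n = 6, Σx = 150, Σy = 61, Σxy = 1766, Σx² = 4756
Sxx = Σx² − (Σx)²/n = 4756 − 3750 = 1006
Sxy = Σxy − (Σx)(Σy)/n = 1766 − 1525 = 241
b = Sxy/Sxx = 241/1006 = 0.239563
a = ȳ − b·x̄ = 10.166667 − 0.239563·25 = 4.177601

4.178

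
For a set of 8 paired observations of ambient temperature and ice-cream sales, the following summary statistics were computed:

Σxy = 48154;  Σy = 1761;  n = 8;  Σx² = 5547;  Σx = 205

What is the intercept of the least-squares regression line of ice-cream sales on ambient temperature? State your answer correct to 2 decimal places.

Sxx = Σx² − (Σx)²/n = 5547 − 5253.125 = 293.875
Sxy = Σxy − (Σx)(Σy)/n = 48154 − 45125.625 = 3028.375
b = Sxy/Sxx = 3028.375/293.875 = 10.304977
a = ȳ − b·x̄ = 220.125 − 10.304977·25.625 = -43.940026

-43.94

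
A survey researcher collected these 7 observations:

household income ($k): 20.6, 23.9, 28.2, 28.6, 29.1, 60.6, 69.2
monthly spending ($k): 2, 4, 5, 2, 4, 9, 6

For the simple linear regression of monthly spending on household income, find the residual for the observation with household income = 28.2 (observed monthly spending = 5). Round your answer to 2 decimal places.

1.32

n = 7, Σx = 260.2, Σy = 32, Σxy = 1412, Σx² = 11916.58
Sxx = Σx² − (Σx)²/n = 11916.58 − 9672.005714 = 2244.574286
Sxy = Σxy − (Σx)(Σy)/n = 1412 − 1189.485714 = 222.514286
b = Sxy/Sxx = 222.514286/2244.574286 = 0.099134
a = ȳ − b·x̄ = 4.571429 − 0.099134·37.171429 = 0.886465
ŷ(28.2) = 0.886465 + 0.099134·28.2 = 3.682052
residual = y − ŷ = 5 − 3.682052 = 1.317948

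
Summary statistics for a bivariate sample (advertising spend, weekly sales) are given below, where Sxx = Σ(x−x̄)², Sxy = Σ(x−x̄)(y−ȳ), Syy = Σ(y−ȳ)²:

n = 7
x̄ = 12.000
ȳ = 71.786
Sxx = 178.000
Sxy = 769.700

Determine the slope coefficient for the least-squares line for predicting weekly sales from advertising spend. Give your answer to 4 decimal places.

b = Sxy/Sxx = 769.7/178 = 4.324157

4.3242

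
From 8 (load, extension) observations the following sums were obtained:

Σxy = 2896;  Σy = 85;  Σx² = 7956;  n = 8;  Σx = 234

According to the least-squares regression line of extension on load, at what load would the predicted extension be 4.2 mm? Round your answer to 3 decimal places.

Sxx = Σx² − (Σx)²/n = 7956 − 6844.5 = 1111.5
Sxy = Σxy − (Σx)(Σy)/n = 2896 − 2486.25 = 409.75
b = Sxy/Sxx = 409.75/1111.5 = 0.368646
a = ȳ − b·x̄ = 10.625 − 0.368646·29.25 = -0.157895
Set a + b·x = 4.2: x = (4.2 − (-0.157895)) / 0.368646 = 11.821354

11.821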